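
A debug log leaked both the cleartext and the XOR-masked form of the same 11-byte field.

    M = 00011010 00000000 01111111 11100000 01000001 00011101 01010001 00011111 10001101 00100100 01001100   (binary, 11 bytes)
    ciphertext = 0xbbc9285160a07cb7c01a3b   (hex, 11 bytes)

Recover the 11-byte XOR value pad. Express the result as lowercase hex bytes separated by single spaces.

Since ciphertext = M ⊕ pad, XORing both sides with M gives pad = M ⊕ ciphertext.
1a ⊕ bb = a1
00 ⊕ c9 = c9
7f ⊕ 28 = 57
e0 ⊕ 51 = b1
41 ⊕ 60 = 21
1d ⊕ a0 = bd
51 ⊕ 7c = 2d
1f ⊕ b7 = a8
8d ⊕ c0 = 4d
24 ⊕ 1a = 3e
4c ⊕ 3b = 77

a1 c9 57 b1 21 bd 2d a8 4d 3e 77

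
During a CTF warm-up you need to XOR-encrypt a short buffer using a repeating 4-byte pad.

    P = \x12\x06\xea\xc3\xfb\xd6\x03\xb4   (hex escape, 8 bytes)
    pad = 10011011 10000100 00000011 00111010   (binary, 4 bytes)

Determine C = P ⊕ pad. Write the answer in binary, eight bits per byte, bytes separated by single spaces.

The 4-byte key repeats, so the effective keystream is 9b 84 03 3a 9b 84 03 3a.
byte 0: 00010010 xor 10011011 = 10001001
byte 1: 00000110 xor 10000100 = 10000010
byte 2: 11101010 xor 00000011 = 11101001
byte 3: 11000011 xor 00111010 = 11111001
byte 4: 11111011 xor 10011011 = 01100000
byte 5: 11010110 xor 10000100 = 01010010
byte 6: 00000011 xor 00000011 = 00000000
byte 7: 10110100 xor 00111010 = 10001110

10001001 10000010 11101001 11111001 01100000 01010010 00000000 10001110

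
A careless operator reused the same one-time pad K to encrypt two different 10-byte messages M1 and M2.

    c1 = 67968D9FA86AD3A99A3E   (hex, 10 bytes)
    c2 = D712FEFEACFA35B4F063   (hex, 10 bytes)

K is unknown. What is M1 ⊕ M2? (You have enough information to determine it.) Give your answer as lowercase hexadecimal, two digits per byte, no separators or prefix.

b08473610490e61d6a5d

c1 ⊕ c2 = (M1 ⊕ K) ⊕ (M2 ⊕ K) = M1 ⊕ M2 — the shared key cancels under XOR.
67 xor d7 = b0
96 xor 12 = 84
8d xor fe = 73
9f xor fe = 61
a8 xor ac = 04
6a xor fa = 90
d3 xor 35 = e6
a9 xor b4 = 1d
9a xor f0 = 6a
3e xor 63 = 5d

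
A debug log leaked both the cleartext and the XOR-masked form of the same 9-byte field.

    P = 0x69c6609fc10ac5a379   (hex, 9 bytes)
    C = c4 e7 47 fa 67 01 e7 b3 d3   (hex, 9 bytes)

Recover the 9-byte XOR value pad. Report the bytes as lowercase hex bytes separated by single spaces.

Since C = P ⊕ pad, XORing both sides with P gives pad = P ⊕ C.
69 ⊕ c4 = ad
c6 ⊕ e7 = 21
60 ⊕ 47 = 27
9f ⊕ fa = 65
c1 ⊕ 67 = a6
0a ⊕ 01 = 0b
c5 ⊕ e7 = 22
a3 ⊕ b3 = 10
79 ⊕ d3 = aa

ad 21 27 65 a6 0b 22 10 aa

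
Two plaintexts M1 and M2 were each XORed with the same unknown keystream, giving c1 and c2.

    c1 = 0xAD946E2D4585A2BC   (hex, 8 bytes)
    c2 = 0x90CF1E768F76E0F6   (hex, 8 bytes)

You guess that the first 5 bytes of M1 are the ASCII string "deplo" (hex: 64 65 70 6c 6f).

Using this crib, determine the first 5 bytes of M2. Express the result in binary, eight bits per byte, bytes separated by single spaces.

First, c1 ⊕ c2 = (M1 ⊕ K) ⊕ (M2 ⊕ K) = M1 ⊕ M2, so the key drops out. Then M2 = (M1 ⊕ M2) ⊕ M1 over the first 5 bytes.
byte 0: (ad XOR 90) XOR 64 = 3d XOR 64 = 59
byte 1: (94 XOR cf) XOR 65 = 5b XOR 65 = 3e
byte 2: (6e XOR 1e) XOR 70 = 70 XOR 70 = 00
byte 3: (2d XOR 76) XOR 6c = 5b XOR 6c = 37
byte 4: (45 XOR 8f) XOR 6f = ca XOR 6f = a5

01011001 00111110 00000000 00110111 10100101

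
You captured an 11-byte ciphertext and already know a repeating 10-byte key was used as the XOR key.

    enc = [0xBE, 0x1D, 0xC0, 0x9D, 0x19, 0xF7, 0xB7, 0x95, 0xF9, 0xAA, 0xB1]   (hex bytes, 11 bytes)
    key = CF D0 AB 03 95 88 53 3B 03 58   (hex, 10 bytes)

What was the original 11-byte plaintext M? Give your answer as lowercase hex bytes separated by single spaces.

71 cd 6b 9e 8c 7f e4 ae fa f2 7e

The 10-byte key repeats, so the effective keystream is cf d0 ab 03 95 88 53 3b 03 58 cf.
byte 0: 190 ^ 207 = 113
byte 1:  29 ^ 208 = 205
byte 2: 192 ^ 171 = 107
byte 3: 157 ^   3 = 158
byte 4:  25 ^ 149 = 140
byte 5: 247 ^ 136 = 127
byte 6: 183 ^  83 = 228
byte 7: 149 ^  59 = 174
byte 8: 249 ^   3 = 250
byte 9: 170 ^  88 = 242
byte 10: 177 ^ 207 = 126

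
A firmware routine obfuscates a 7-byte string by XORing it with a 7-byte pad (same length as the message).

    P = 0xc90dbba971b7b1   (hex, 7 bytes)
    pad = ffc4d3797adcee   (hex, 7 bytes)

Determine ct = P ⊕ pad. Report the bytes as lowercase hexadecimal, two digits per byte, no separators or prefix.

byte 0: c9 ^ ff = 36
byte 1: 0d ^ c4 = c9
byte 2: bb ^ d3 = 68
byte 3: a9 ^ 79 = d0
byte 4: 71 ^ 7a = 0b
byte 5: b7 ^ dc = 6b
byte 6: b1 ^ ee = 5f

36c968d00b6b5f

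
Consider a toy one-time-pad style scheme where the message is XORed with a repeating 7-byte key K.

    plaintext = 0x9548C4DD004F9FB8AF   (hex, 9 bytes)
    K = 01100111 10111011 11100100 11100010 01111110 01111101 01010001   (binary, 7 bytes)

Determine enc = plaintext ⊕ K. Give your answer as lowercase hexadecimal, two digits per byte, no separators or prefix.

f2f3203f7e32cedf14

The 7-byte key repeats, so the effective keystream is 67 bb e4 e2 7e 7d 51 67 bb.
byte 0: 95 xor 67 = f2
byte 1: 48 xor bb = f3
byte 2: c4 xor e4 = 20
byte 3: dd xor e2 = 3f
byte 4: 00 xor 7e = 7e
byte 5: 4f xor 7d = 32
byte 6: 9f xor 51 = ce
byte 7: b8 xor 67 = df
byte 8: af xor bb = 14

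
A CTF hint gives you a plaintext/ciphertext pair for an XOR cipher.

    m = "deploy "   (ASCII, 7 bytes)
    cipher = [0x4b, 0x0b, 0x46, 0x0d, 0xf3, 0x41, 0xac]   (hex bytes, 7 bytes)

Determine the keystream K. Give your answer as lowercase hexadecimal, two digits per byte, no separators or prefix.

Since cipher = m ⊕ K, XORing both sides with m gives K = m ⊕ cipher.
01100100 xor 01001011 = 00101111
01100101 xor 00001011 = 01101110
01110000 xor 01000110 = 00110110
01101100 xor 00001101 = 01100001
01101111 xor 11110011 = 10011100
01111001 xor 01000001 = 00111000
00100000 xor 10101100 = 10001100

2f6e36619c388c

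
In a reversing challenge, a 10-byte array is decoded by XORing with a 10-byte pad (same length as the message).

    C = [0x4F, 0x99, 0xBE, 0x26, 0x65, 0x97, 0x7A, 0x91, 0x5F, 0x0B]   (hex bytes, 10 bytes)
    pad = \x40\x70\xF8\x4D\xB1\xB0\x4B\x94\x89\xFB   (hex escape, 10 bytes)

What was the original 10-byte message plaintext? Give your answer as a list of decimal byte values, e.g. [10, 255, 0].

XOR is its own inverse, so applying the key byte-wise gives the result directly.
01001111 ^ 01000000 = 00001111
10011001 ^ 01110000 = 11101001
10111110 ^ 11111000 = 01000110
00100110 ^ 01001101 = 01101011
01100101 ^ 10110001 = 11010100
10010111 ^ 10110000 = 00100111
01111010 ^ 01001011 = 00110001
10010001 ^ 10010100 = 00000101
01011111 ^ 10001001 = 11010110
00001011 ^ 11111011 = 11110000

[15, 233, 70, 107, 212, 39, 49, 5, 214, 240]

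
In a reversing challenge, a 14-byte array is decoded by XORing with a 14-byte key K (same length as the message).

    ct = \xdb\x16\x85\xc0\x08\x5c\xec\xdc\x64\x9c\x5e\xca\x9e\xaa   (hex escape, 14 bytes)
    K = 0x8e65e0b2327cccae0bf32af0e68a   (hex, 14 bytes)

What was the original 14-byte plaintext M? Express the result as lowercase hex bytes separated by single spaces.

55 73 65 72 3a 20 20 72 6f 6f 74 3a 78 20

db ⊕ 8e = 55
16 ⊕ 65 = 73
85 ⊕ e0 = 65
c0 ⊕ b2 = 72
08 ⊕ 32 = 3a
5c ⊕ 7c = 20
ec ⊕ cc = 20
dc ⊕ ae = 72
64 ⊕ 0b = 6f
9c ⊕ f3 = 6f
5e ⊕ 2a = 74
ca ⊕ f0 = 3a
9e ⊕ e6 = 78
aa ⊕ 8a = 20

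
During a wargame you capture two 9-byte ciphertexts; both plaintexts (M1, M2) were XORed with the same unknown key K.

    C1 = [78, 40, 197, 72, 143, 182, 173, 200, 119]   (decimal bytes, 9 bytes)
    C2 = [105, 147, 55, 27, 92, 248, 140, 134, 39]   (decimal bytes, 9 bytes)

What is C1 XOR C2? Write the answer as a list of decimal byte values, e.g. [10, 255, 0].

[39, 187, 242, 83, 211, 78, 33, 78, 80]

C1 ⊕ C2 = (M1 ⊕ K) ⊕ (M2 ⊕ K) = M1 ⊕ M2 — the shared key cancels under XOR.
byte 0: 01001110 ⊕ 01101001 = 00100111
byte 1: 00101000 ⊕ 10010011 = 10111011
byte 2: 11000101 ⊕ 00110111 = 11110010
byte 3: 01001000 ⊕ 00011011 = 01010011
byte 4: 10001111 ⊕ 01011100 = 11010011
byte 5: 10110110 ⊕ 11111000 = 01001110
byte 6: 10101101 ⊕ 10001100 = 00100001
byte 7: 11001000 ⊕ 10000110 = 01001110
byte 8: 01110111 ⊕ 00100111 = 01010000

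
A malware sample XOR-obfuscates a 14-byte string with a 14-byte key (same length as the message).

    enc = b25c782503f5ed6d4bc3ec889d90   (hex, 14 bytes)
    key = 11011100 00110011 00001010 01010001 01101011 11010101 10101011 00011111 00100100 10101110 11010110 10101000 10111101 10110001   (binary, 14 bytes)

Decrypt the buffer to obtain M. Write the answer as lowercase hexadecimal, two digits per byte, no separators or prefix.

b2 ⊕ dc = 6e
5c ⊕ 33 = 6f
78 ⊕ 0a = 72
25 ⊕ 51 = 74
03 ⊕ 6b = 68
f5 ⊕ d5 = 20
ed ⊕ ab = 46
6d ⊕ 1f = 72
4b ⊕ 24 = 6f
c3 ⊕ ae = 6d
ec ⊕ d6 = 3a
88 ⊕ a8 = 20
9d ⊕ bd = 20
90 ⊕ b1 = 21

6e6f7274682046726f6d3a202021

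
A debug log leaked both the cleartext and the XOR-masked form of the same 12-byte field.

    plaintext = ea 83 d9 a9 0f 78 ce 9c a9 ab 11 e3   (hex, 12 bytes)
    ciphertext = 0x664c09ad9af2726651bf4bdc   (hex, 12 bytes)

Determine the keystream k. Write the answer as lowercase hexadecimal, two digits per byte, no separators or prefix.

8ccfd004958abcfaf8145a3f

Since ciphertext = plaintext ⊕ k, XORing both sides with plaintext gives k = plaintext ⊕ ciphertext.
ea xor 66 = 8c
83 xor 4c = cf
d9 xor 09 = d0
a9 xor ad = 04
0f xor 9a = 95
78 xor f2 = 8a
ce xor 72 = bc
9c xor 66 = fa
a9 xor 51 = f8
ab xor bf = 14
11 xor 4b = 5a
e3 xor dc = 3f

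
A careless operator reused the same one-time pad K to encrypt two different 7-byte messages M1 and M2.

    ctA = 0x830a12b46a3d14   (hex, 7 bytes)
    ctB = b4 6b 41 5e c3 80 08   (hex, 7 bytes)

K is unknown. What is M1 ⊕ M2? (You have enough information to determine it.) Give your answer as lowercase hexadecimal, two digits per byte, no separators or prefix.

376153eaa9bd1c

ctA ⊕ ctB = (M1 ⊕ K) ⊕ (M2 ⊕ K) = M1 ⊕ M2 — the shared key cancels under XOR.
83 XOR b4 = 37
0a XOR 6b = 61
12 XOR 41 = 53
b4 XOR 5e = ea
6a XOR c3 = a9
3d XOR 80 = bd
14 XOR 08 = 1c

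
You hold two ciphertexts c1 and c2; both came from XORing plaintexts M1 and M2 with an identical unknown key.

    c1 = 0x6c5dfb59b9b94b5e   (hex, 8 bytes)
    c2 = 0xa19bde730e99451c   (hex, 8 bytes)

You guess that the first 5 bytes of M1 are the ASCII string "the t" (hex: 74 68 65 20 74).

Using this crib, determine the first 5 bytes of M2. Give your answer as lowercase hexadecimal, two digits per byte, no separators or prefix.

b9ae400ac3

First, c1 ⊕ c2 = (M1 ⊕ K) ⊕ (M2 ⊕ K) = M1 ⊕ M2, so the key drops out. Then M2 = (M1 ⊕ M2) ⊕ M1 over the first 5 bytes.
byte 0: (6c ⊕ a1) ⊕ 74 = cd ⊕ 74 = b9
byte 1: (5d ⊕ 9b) ⊕ 68 = c6 ⊕ 68 = ae
byte 2: (fb ⊕ de) ⊕ 65 = 25 ⊕ 65 = 40
byte 3: (59 ⊕ 73) ⊕ 20 = 2a ⊕ 20 = 0a
byte 4: (b9 ⊕ 0e) ⊕ 74 = b7 ⊕ 74 = c3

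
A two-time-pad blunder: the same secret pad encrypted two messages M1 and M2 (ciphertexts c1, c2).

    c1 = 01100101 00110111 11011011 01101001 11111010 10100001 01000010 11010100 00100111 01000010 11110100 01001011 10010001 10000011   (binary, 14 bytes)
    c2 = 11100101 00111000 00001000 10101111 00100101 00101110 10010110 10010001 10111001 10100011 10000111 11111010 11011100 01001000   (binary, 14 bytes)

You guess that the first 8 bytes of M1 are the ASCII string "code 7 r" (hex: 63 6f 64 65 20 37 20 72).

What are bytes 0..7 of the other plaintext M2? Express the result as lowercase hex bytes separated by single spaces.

First, c1 ⊕ c2 = (M1 ⊕ K) ⊕ (M2 ⊕ K) = M1 ⊕ M2, so the key drops out. Then M2 = (M1 ⊕ M2) ⊕ M1 over the first 8 bytes.
byte 0: (65 xor e5) xor 63 = 80 xor 63 = e3
byte 1: (37 xor 38) xor 6f = 0f xor 6f = 60
byte 2: (db xor 08) xor 64 = d3 xor 64 = b7
byte 3: (69 xor af) xor 65 = c6 xor 65 = a3
byte 4: (fa xor 25) xor 20 = df xor 20 = ff
byte 5: (a1 xor 2e) xor 37 = 8f xor 37 = b8
byte 6: (42 xor 96) xor 20 = d4 xor 20 = f4
byte 7: (d4 xor 91) xor 72 = 45 xor 72 = 37

e3 60 b7 a3 ff b8 f4 37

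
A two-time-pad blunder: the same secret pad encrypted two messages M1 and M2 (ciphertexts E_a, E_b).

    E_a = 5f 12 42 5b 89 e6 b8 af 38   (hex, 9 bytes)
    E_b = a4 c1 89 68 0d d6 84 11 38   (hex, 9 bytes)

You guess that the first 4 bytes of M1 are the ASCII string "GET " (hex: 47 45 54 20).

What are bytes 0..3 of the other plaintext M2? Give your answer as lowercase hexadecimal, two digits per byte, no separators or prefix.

bc969f13

First, E_a ⊕ E_b = (M1 ⊕ K) ⊕ (M2 ⊕ K) = M1 ⊕ M2, so the key drops out. Then M2 = (M1 ⊕ M2) ⊕ M1 over the first 4 bytes.
byte 0: (5f ⊕ a4) ⊕ 47 = fb ⊕ 47 = bc
byte 1: (12 ⊕ c1) ⊕ 45 = d3 ⊕ 45 = 96
byte 2: (42 ⊕ 89) ⊕ 54 = cb ⊕ 54 = 9f
byte 3: (5b ⊕ 68) ⊕ 20 = 33 ⊕ 20 = 13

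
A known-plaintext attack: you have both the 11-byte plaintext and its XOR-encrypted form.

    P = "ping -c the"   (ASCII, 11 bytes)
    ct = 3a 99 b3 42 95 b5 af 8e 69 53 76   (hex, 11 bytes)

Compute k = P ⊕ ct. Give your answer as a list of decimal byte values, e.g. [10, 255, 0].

[74, 240, 221, 37, 181, 152, 204, 174, 29, 59, 19]

Since ct = P ⊕ k, XORing both sides with P gives k = P ⊕ ct.
01110000 XOR 00111010 = 01001010
01101001 XOR 10011001 = 11110000
01101110 XOR 10110011 = 11011101
01100111 XOR 01000010 = 00100101
00100000 XOR 10010101 = 10110101
00101101 XOR 10110101 = 10011000
01100011 XOR 10101111 = 11001100
00100000 XOR 10001110 = 10101110
01110100 XOR 01101001 = 00011101
01101000 XOR 01010011 = 00111011
01100101 XOR 01110110 = 00010011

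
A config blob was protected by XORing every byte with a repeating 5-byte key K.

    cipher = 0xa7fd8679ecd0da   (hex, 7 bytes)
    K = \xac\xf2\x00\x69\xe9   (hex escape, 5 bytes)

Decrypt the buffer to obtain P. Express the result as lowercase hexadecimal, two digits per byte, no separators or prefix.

The 5-byte key repeats, so the effective keystream is ac f2 00 69 e9 ac f2.
byte 0: 10100111 ⊕ 10101100 = 00001011
byte 1: 11111101 ⊕ 11110010 = 00001111
byte 2: 10000110 ⊕ 00000000 = 10000110
byte 3: 01111001 ⊕ 01101001 = 00010000
byte 4: 11101100 ⊕ 11101001 = 00000101
byte 5: 11010000 ⊕ 10101100 = 01111100
byte 6: 11011010 ⊕ 11110010 = 00101000

0b0f8610057c28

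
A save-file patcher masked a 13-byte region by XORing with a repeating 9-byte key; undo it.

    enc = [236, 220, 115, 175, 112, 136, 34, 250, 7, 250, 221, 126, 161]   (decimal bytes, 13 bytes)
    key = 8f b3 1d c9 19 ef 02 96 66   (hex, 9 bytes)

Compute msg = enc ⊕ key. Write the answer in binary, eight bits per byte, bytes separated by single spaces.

01100011 01101111 01101110 01100110 01101001 01100111 00100000 01101100 01100001 01110101 01101110 01100011 01101000

The 9-byte key repeats, so the effective keystream is 8f b3 1d c9 19 ef 02 96 66 8f b3 1d c9.
byte 0: ec XOR 8f = 63
byte 1: dc XOR b3 = 6f
byte 2: 73 XOR 1d = 6e
byte 3: af XOR c9 = 66
byte 4: 70 XOR 19 = 69
byte 5: 88 XOR ef = 67
byte 6: 22 XOR 02 = 20
byte 7: fa XOR 96 = 6c
byte 8: 07 XOR 66 = 61
byte 9: fa XOR 8f = 75
byte 10: dd XOR b3 = 6e
byte 11: 7e XOR 1d = 63
byte 12: a1 XOR c9 = 68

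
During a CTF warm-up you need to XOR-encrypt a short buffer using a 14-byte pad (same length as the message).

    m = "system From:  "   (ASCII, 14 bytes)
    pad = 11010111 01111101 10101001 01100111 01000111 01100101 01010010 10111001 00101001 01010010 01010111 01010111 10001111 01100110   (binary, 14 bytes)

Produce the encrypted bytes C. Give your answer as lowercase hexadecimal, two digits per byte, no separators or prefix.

a404da13220872ff5b3d3a6daf46

XOR is its own inverse, so applying the key byte-wise gives the result directly.
byte 0: 01110011 xor 11010111 = 10100100
byte 1: 01111001 xor 01111101 = 00000100
byte 2: 01110011 xor 10101001 = 11011010
byte 3: 01110100 xor 01100111 = 00010011
byte 4: 01100101 xor 01000111 = 00100010
byte 5: 01101101 xor 01100101 = 00001000
byte 6: 00100000 xor 01010010 = 01110010
byte 7: 01000110 xor 10111001 = 11111111
byte 8: 01110010 xor 00101001 = 01011011
byte 9: 01101111 xor 01010010 = 00111101
byte 10: 01101101 xor 01010111 = 00111010
byte 11: 00111010 xor 01010111 = 01101101
byte 12: 00100000 xor 10001111 = 10101111
byte 13: 00100000 xor 01100110 = 01000110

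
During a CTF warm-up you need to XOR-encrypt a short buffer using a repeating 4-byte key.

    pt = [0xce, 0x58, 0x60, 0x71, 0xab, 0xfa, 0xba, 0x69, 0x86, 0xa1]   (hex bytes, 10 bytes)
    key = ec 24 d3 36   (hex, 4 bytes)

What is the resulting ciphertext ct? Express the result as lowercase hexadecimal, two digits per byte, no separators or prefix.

The 4-byte key repeats, so the effective keystream is ec 24 d3 36 ec 24 d3 36 ec 24.
byte 0: 206 XOR 236 =  34
byte 1:  88 XOR  36 = 124
byte 2:  96 XOR 211 = 179
byte 3: 113 XOR  54 =  71
byte 4: 171 XOR 236 =  71
byte 5: 250 XOR  36 = 222
byte 6: 186 XOR 211 = 105
byte 7: 105 XOR  54 =  95
byte 8: 134 XOR 236 = 106
byte 9: 161 XOR  36 = 133

227cb34747de695f6a85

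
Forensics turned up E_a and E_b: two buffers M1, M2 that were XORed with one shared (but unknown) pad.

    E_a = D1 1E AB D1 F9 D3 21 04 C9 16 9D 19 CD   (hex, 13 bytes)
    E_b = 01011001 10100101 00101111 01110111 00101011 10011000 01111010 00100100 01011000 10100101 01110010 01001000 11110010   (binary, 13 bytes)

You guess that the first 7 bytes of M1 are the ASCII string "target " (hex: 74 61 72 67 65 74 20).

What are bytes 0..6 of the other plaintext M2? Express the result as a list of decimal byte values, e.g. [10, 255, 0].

First, E_a ⊕ E_b = (M1 ⊕ K) ⊕ (M2 ⊕ K) = M1 ⊕ M2, so the key drops out. Then M2 = (M1 ⊕ M2) ⊕ M1 over the first 7 bytes.
byte 0: (d1 xor 59) xor 74 = 88 xor 74 = fc
byte 1: (1e xor a5) xor 61 = bb xor 61 = da
byte 2: (ab xor 2f) xor 72 = 84 xor 72 = f6
byte 3: (d1 xor 77) xor 67 = a6 xor 67 = c1
byte 4: (f9 xor 2b) xor 65 = d2 xor 65 = b7
byte 5: (d3 xor 98) xor 74 = 4b xor 74 = 3f
byte 6: (21 xor 7a) xor 20 = 5b xor 20 = 7b

[252, 218, 246, 193, 183, 63, 123]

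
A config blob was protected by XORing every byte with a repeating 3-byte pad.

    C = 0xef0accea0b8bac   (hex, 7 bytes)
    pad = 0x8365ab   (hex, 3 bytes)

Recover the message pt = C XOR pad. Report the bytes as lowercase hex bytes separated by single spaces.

The 3-byte key repeats, so the effective keystream is 83 65 ab 83 65 ab 83.
byte 0: 239 ⊕ 131 = 108
byte 1:  10 ⊕ 101 = 111
byte 2: 204 ⊕ 171 = 103
byte 3: 234 ⊕ 131 = 105
byte 4:  11 ⊕ 101 = 110
byte 5: 139 ⊕ 171 =  32
byte 6: 172 ⊕ 131 =  47

6c 6f 67 69 6e 20 2f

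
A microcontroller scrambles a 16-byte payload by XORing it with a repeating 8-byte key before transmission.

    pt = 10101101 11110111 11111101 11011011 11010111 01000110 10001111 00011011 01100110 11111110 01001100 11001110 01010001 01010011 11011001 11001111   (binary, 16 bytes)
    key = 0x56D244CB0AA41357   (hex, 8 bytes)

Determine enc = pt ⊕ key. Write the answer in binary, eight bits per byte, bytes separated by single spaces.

11111011 00100101 10111001 00010000 11011101 11100010 10011100 01001100 00110000 00101100 00001000 00000101 01011011 11110111 11001010 10011000

The 8-byte key repeats, so the effective keystream is 56 d2 44 cb 0a a4 13 57 56 d2 44 cb 0a a4 13 57.
byte 0: ad ⊕ 56 = fb
byte 1: f7 ⊕ d2 = 25
byte 2: fd ⊕ 44 = b9
byte 3: db ⊕ cb = 10
byte 4: d7 ⊕ 0a = dd
byte 5: 46 ⊕ a4 = e2
byte 6: 8f ⊕ 13 = 9c
byte 7: 1b ⊕ 57 = 4c
byte 8: 66 ⊕ 56 = 30
byte 9: fe ⊕ d2 = 2c
byte 10: 4c ⊕ 44 = 08
byte 11: ce ⊕ cb = 05
byte 12: 51 ⊕ 0a = 5b
byte 13: 53 ⊕ a4 = f7
byte 14: d9 ⊕ 13 = ca
byte 15: cf ⊕ 57 = 98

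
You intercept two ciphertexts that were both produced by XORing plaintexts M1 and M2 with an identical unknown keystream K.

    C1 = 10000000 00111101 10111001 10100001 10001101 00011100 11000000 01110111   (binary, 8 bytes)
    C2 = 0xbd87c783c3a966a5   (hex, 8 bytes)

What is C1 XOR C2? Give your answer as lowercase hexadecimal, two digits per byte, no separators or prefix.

C1 ⊕ C2 = (M1 ⊕ K) ⊕ (M2 ⊕ K) = M1 ⊕ M2 — the shared key cancels under XOR.
byte 0: 128 ^ 189 =  61
byte 1:  61 ^ 135 = 186
byte 2: 185 ^ 199 = 126
byte 3: 161 ^ 131 =  34
byte 4: 141 ^ 195 =  78
byte 5:  28 ^ 169 = 181
byte 6: 192 ^ 102 = 166
byte 7: 119 ^ 165 = 210

3dba7e224eb5a6d2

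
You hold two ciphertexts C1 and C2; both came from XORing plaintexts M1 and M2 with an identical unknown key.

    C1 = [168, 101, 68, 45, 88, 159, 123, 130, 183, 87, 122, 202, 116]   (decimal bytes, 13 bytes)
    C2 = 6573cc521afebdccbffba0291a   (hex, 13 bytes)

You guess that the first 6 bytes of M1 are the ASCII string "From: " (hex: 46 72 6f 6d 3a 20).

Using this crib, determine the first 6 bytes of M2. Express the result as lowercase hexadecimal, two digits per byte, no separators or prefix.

First, C1 ⊕ C2 = (M1 ⊕ K) ⊕ (M2 ⊕ K) = M1 ⊕ M2, so the key drops out. Then M2 = (M1 ⊕ M2) ⊕ M1 over the first 6 bytes.
byte 0: (a8 ⊕ 65) ⊕ 46 = cd ⊕ 46 = 8b
byte 1: (65 ⊕ 73) ⊕ 72 = 16 ⊕ 72 = 64
byte 2: (44 ⊕ cc) ⊕ 6f = 88 ⊕ 6f = e7
byte 3: (2d ⊕ 52) ⊕ 6d = 7f ⊕ 6d = 12
byte 4: (58 ⊕ 1a) ⊕ 3a = 42 ⊕ 3a = 78
byte 5: (9f ⊕ fe) ⊕ 20 = 61 ⊕ 20 = 41

8b64e7127841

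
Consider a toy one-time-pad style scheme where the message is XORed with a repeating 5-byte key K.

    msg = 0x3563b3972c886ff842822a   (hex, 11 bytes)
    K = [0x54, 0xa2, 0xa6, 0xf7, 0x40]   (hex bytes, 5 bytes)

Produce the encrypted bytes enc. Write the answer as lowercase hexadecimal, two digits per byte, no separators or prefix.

The 5-byte key repeats, so the effective keystream is 54 a2 a6 f7 40 54 a2 a6 f7 40 54.
byte 0: 35 xor 54 = 61
byte 1: 63 xor a2 = c1
byte 2: b3 xor a6 = 15
byte 3: 97 xor f7 = 60
byte 4: 2c xor 40 = 6c
byte 5: 88 xor 54 = dc
byte 6: 6f xor a2 = cd
byte 7: f8 xor a6 = 5e
byte 8: 42 xor f7 = b5
byte 9: 82 xor 40 = c2
byte 10: 2a xor 54 = 7e

61c115606cdccd5eb5c27e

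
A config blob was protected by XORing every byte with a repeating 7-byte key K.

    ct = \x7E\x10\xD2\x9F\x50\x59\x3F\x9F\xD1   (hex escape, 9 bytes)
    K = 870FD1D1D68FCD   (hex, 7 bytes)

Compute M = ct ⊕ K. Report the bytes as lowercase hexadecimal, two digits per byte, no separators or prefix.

f91f034e86d6f218de

The 7-byte key repeats, so the effective keystream is 87 0f d1 d1 d6 8f cd 87 0f.
byte 0: 7e ⊕ 87 = f9
byte 1: 10 ⊕ 0f = 1f
byte 2: d2 ⊕ d1 = 03
byte 3: 9f ⊕ d1 = 4e
byte 4: 50 ⊕ d6 = 86
byte 5: 59 ⊕ 8f = d6
byte 6: 3f ⊕ cd = f2
byte 7: 9f ⊕ 87 = 18
byte 8: d1 ⊕ 0f = de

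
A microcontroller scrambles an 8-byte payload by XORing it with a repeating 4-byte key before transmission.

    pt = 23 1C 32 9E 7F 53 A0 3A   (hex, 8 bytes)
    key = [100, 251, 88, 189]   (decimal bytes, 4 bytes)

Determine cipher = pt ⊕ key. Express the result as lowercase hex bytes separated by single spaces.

The 4-byte key repeats, so the effective keystream is 64 fb 58 bd 64 fb 58 bd.
byte 0: 00100011 XOR 01100100 = 01000111
byte 1: 00011100 XOR 11111011 = 11100111
byte 2: 00110010 XOR 01011000 = 01101010
byte 3: 10011110 XOR 10111101 = 00100011
byte 4: 01111111 XOR 01100100 = 00011011
byte 5: 01010011 XOR 11111011 = 10101000
byte 6: 10100000 XOR 01011000 = 11111000
byte 7: 00111010 XOR 10111101 = 10000111

47 e7 6a 23 1b a8 f8 87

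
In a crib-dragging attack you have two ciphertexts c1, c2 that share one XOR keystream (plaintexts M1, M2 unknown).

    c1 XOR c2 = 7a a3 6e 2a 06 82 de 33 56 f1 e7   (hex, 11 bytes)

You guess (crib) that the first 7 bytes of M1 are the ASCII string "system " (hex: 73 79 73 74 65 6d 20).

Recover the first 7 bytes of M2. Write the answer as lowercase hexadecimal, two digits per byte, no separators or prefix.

09da1d5e63effe

Since c1 ⊕ c2 = M1 ⊕ M2, XORing with the guessed M1 bytes yields the corresponding M2 bytes: M2 = (c1 ⊕ c2) ⊕ M1.
122 ^ 115 =   9
163 ^ 121 = 218
110 ^ 115 =  29
 42 ^ 116 =  94
  6 ^ 101 =  99
130 ^ 109 = 239
222 ^  32 = 254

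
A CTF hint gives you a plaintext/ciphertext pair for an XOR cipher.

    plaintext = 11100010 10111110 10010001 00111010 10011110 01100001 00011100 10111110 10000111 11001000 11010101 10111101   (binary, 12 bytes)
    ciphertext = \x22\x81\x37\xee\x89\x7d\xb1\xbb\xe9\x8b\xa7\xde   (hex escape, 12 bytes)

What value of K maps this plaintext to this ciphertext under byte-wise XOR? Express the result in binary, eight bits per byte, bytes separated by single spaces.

Since ciphertext = plaintext ⊕ K, XORing both sides with plaintext gives K = plaintext ⊕ ciphertext.
e2 xor 22 = c0
be xor 81 = 3f
91 xor 37 = a6
3a xor ee = d4
9e xor 89 = 17
61 xor 7d = 1c
1c xor b1 = ad
be xor bb = 05
87 xor e9 = 6e
c8 xor 8b = 43
d5 xor a7 = 72
bd xor de = 63

11000000 00111111 10100110 11010100 00010111 00011100 10101101 00000101 01101110 01000011 01110010 01100011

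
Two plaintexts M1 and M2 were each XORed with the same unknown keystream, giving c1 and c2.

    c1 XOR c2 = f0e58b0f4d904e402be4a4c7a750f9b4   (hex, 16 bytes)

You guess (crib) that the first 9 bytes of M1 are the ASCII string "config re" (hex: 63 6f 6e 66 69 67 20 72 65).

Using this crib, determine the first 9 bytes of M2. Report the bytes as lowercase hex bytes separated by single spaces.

93 8a e5 69 24 f7 6e 32 4e

Since c1 ⊕ c2 = M1 ⊕ M2, XORing with the guessed M1 bytes yields the corresponding M2 bytes: M2 = (c1 ⊕ c2) ⊕ M1.
f0 XOR 63 = 93
e5 XOR 6f = 8a
8b XOR 6e = e5
0f XOR 66 = 69
4d XOR 69 = 24
90 XOR 67 = f7
4e XOR 20 = 6e
40 XOR 72 = 32
2b XOR 65 = 4e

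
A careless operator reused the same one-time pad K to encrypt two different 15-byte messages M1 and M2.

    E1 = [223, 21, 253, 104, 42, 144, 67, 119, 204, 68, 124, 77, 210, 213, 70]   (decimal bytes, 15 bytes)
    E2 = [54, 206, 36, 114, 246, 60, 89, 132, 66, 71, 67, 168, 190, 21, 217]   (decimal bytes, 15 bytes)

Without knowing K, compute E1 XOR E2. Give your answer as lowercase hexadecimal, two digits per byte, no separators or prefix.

E1 ⊕ E2 = (M1 ⊕ K) ⊕ (M2 ⊕ K) = M1 ⊕ M2 — the shared key cancels under XOR.
df ⊕ 36 = e9
15 ⊕ ce = db
fd ⊕ 24 = d9
68 ⊕ 72 = 1a
2a ⊕ f6 = dc
90 ⊕ 3c = ac
43 ⊕ 59 = 1a
77 ⊕ 84 = f3
cc ⊕ 42 = 8e
44 ⊕ 47 = 03
7c ⊕ 43 = 3f
4d ⊕ a8 = e5
d2 ⊕ be = 6c
d5 ⊕ 15 = c0
46 ⊕ d9 = 9f

e9dbd91adcac1af38e033fe56cc09f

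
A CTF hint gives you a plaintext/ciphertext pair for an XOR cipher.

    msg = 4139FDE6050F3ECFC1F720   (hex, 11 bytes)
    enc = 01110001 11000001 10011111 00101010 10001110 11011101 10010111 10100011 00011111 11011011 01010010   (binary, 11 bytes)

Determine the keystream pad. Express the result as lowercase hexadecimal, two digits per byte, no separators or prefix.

30f862cc8bd2a96cde2c72

Since enc = msg ⊕ pad, XORing both sides with msg gives pad = msg ⊕ enc.
byte 0:  65 ^ 113 =  48
byte 1:  57 ^ 193 = 248
byte 2: 253 ^ 159 =  98
byte 3: 230 ^  42 = 204
byte 4:   5 ^ 142 = 139
byte 5:  15 ^ 221 = 210
byte 6:  62 ^ 151 = 169
byte 7: 207 ^ 163 = 108
byte 8: 193 ^  31 = 222
byte 9: 247 ^ 219 =  44
byte 10:  32 ^  82 = 114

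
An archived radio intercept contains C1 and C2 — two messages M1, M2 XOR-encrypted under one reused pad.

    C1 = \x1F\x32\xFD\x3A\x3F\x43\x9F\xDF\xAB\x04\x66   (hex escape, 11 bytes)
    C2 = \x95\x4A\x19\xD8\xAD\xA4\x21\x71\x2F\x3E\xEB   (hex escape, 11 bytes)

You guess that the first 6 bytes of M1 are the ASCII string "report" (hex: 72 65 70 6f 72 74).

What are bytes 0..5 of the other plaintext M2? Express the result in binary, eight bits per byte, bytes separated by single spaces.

First, C1 ⊕ C2 = (M1 ⊕ K) ⊕ (M2 ⊕ K) = M1 ⊕ M2, so the key drops out. Then M2 = (M1 ⊕ M2) ⊕ M1 over the first 6 bytes.
byte 0: (1f xor 95) xor 72 = 8a xor 72 = f8
byte 1: (32 xor 4a) xor 65 = 78 xor 65 = 1d
byte 2: (fd xor 19) xor 70 = e4 xor 70 = 94
byte 3: (3a xor d8) xor 6f = e2 xor 6f = 8d
byte 4: (3f xor ad) xor 72 = 92 xor 72 = e0
byte 5: (43 xor a4) xor 74 = e7 xor 74 = 93

11111000 00011101 10010100 10001101 11100000 10010011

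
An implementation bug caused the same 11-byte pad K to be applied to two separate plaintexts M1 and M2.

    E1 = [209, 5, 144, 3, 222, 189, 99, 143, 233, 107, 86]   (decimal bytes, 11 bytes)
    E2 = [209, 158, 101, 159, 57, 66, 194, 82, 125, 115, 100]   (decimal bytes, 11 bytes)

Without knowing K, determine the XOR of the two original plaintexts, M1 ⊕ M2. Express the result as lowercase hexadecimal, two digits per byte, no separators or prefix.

E1 ⊕ E2 = (M1 ⊕ K) ⊕ (M2 ⊕ K) = M1 ⊕ M2 — the shared key cancels under XOR.
11010001 XOR 11010001 = 00000000
00000101 XOR 10011110 = 10011011
10010000 XOR 01100101 = 11110101
00000011 XOR 10011111 = 10011100
11011110 XOR 00111001 = 11100111
10111101 XOR 01000010 = 11111111
01100011 XOR 11000010 = 10100001
10001111 XOR 01010010 = 11011101
11101001 XOR 01111101 = 10010100
01101011 XOR 01110011 = 00011000
01010110 XOR 01100100 = 00110010

009bf59ce7ffa1dd941832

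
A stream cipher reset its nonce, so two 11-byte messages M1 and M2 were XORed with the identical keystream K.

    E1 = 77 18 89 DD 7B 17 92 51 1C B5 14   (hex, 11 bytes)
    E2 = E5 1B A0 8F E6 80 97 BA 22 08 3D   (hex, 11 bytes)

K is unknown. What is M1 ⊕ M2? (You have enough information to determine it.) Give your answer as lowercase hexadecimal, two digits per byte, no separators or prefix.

E1 ⊕ E2 = (M1 ⊕ K) ⊕ (M2 ⊕ K) = M1 ⊕ M2 — the shared key cancels under XOR.
byte 0: 77 xor e5 = 92
byte 1: 18 xor 1b = 03
byte 2: 89 xor a0 = 29
byte 3: dd xor 8f = 52
byte 4: 7b xor e6 = 9d
byte 5: 17 xor 80 = 97
byte 6: 92 xor 97 = 05
byte 7: 51 xor ba = eb
byte 8: 1c xor 22 = 3e
byte 9: b5 xor 08 = bd
byte 10: 14 xor 3d = 29

920329529d9705eb3ebd29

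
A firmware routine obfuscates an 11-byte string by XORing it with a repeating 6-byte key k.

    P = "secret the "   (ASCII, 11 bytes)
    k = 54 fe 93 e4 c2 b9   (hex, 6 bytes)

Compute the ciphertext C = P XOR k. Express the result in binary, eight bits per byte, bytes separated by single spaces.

The 6-byte key repeats, so the effective keystream is 54 fe 93 e4 c2 b9 54 fe 93 e4 c2.
byte 0: 115 xor  84 =  39
byte 1: 101 xor 254 = 155
byte 2:  99 xor 147 = 240
byte 3: 114 xor 228 = 150
byte 4: 101 xor 194 = 167
byte 5: 116 xor 185 = 205
byte 6:  32 xor  84 = 116
byte 7: 116 xor 254 = 138
byte 8: 104 xor 147 = 251
byte 9: 101 xor 228 = 129
byte 10:  32 xor 194 = 226

00100111 10011011 11110000 10010110 10100111 11001101 01110100 10001010 11111011 10000001 11100010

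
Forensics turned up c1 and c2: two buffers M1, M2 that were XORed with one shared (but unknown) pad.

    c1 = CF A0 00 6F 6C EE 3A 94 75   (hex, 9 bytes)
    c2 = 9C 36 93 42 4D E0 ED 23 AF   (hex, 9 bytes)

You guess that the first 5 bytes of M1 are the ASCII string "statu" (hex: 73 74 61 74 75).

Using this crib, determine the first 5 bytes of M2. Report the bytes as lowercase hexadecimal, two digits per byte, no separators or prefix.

20e2f25954

First, c1 ⊕ c2 = (M1 ⊕ K) ⊕ (M2 ⊕ K) = M1 ⊕ M2, so the key drops out. Then M2 = (M1 ⊕ M2) ⊕ M1 over the first 5 bytes.
byte 0: (cf ^ 9c) ^ 73 = 53 ^ 73 = 20
byte 1: (a0 ^ 36) ^ 74 = 96 ^ 74 = e2
byte 2: (00 ^ 93) ^ 61 = 93 ^ 61 = f2
byte 3: (6f ^ 42) ^ 74 = 2d ^ 74 = 59
byte 4: (6c ^ 4d) ^ 75 = 21 ^ 75 = 54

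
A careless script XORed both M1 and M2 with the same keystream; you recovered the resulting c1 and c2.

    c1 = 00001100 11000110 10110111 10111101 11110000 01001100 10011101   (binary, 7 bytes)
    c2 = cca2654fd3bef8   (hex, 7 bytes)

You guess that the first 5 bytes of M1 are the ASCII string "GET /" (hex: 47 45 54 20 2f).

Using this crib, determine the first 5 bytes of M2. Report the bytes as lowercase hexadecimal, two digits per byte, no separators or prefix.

872186d20c

First, c1 ⊕ c2 = (M1 ⊕ K) ⊕ (M2 ⊕ K) = M1 ⊕ M2, so the key drops out. Then M2 = (M1 ⊕ M2) ⊕ M1 over the first 5 bytes.
byte 0: (0c xor cc) xor 47 = c0 xor 47 = 87
byte 1: (c6 xor a2) xor 45 = 64 xor 45 = 21
byte 2: (b7 xor 65) xor 54 = d2 xor 54 = 86
byte 3: (bd xor 4f) xor 20 = f2 xor 20 = d2
byte 4: (f0 xor d3) xor 2f = 23 xor 2f = 0c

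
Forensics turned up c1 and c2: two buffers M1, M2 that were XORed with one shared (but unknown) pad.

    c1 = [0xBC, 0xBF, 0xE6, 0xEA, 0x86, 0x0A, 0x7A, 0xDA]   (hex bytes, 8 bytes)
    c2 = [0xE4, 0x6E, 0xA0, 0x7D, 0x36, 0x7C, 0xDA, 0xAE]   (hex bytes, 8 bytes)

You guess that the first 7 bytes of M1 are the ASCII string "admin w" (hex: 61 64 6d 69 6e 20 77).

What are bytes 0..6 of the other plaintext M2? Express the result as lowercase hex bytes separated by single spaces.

39 b5 2b fe de 56 d7

First, c1 ⊕ c2 = (M1 ⊕ K) ⊕ (M2 ⊕ K) = M1 ⊕ M2, so the key drops out. Then M2 = (M1 ⊕ M2) ⊕ M1 over the first 7 bytes.
byte 0: (bc XOR e4) XOR 61 = 58 XOR 61 = 39
byte 1: (bf XOR 6e) XOR 64 = d1 XOR 64 = b5
byte 2: (e6 XOR a0) XOR 6d = 46 XOR 6d = 2b
byte 3: (ea XOR 7d) XOR 69 = 97 XOR 69 = fe
byte 4: (86 XOR 36) XOR 6e = b0 XOR 6e = de
byte 5: (0a XOR 7c) XOR 20 = 76 XOR 20 = 56
byte 6: (7a XOR da) XOR 77 = a0 XOR 77 = d7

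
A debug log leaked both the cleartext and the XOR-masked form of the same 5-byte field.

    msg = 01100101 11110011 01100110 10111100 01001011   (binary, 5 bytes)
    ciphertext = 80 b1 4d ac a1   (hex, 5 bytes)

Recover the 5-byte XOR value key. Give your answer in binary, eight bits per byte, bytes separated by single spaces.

11100101 01000010 00101011 00010000 11101010

Since ciphertext = msg ⊕ key, XORing both sides with msg gives key = msg ⊕ ciphertext.
byte 0: 01100101 xor 10000000 = 11100101
byte 1: 11110011 xor 10110001 = 01000010
byte 2: 01100110 xor 01001101 = 00101011
byte 3: 10111100 xor 10101100 = 00010000
byte 4: 01001011 xor 10100001 = 11101010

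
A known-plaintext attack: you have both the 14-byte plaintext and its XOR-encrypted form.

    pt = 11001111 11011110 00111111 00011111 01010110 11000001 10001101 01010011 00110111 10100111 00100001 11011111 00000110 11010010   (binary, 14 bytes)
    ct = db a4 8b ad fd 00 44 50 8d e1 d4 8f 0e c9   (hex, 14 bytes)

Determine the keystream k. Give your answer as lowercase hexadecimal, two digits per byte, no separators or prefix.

Since ct = pt ⊕ k, XORing both sides with pt gives k = pt ⊕ ct.
cf XOR db = 14
de XOR a4 = 7a
3f XOR 8b = b4
1f XOR ad = b2
56 XOR fd = ab
c1 XOR 00 = c1
8d XOR 44 = c9
53 XOR 50 = 03
37 XOR 8d = ba
a7 XOR e1 = 46
21 XOR d4 = f5
df XOR 8f = 50
06 XOR 0e = 08
d2 XOR c9 = 1b

147ab4b2abc1c903ba46f550081b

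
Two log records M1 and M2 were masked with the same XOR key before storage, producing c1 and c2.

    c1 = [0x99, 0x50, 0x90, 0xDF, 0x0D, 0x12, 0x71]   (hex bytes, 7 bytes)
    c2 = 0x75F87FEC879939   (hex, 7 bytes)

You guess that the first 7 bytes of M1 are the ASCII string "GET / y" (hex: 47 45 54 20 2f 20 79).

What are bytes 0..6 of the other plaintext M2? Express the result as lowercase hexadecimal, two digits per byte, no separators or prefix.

First, c1 ⊕ c2 = (M1 ⊕ K) ⊕ (M2 ⊕ K) = M1 ⊕ M2, so the key drops out. Then M2 = (M1 ⊕ M2) ⊕ M1 over the first 7 bytes.
byte 0: (99 xor 75) xor 47 = ec xor 47 = ab
byte 1: (50 xor f8) xor 45 = a8 xor 45 = ed
byte 2: (90 xor 7f) xor 54 = ef xor 54 = bb
byte 3: (df xor ec) xor 20 = 33 xor 20 = 13
byte 4: (0d xor 87) xor 2f = 8a xor 2f = a5
byte 5: (12 xor 99) xor 20 = 8b xor 20 = ab
byte 6: (71 xor 39) xor 79 = 48 xor 79 = 31

abedbb13a5ab31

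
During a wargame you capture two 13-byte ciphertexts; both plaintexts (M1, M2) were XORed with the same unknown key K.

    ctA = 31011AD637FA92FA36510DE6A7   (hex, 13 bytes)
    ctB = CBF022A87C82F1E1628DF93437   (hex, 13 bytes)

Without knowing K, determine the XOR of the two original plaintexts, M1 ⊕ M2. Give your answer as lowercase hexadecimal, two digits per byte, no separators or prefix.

faf1387e4b78631b54dcf4d290

ctA ⊕ ctB = (M1 ⊕ K) ⊕ (M2 ⊕ K) = M1 ⊕ M2 — the shared key cancels under XOR.
 49 ^ 203 = 250
  1 ^ 240 = 241
 26 ^  34 =  56
214 ^ 168 = 126
 55 ^ 124 =  75
250 ^ 130 = 120
146 ^ 241 =  99
250 ^ 225 =  27
 54 ^  98 =  84
 81 ^ 141 = 220
 13 ^ 249 = 244
230 ^  52 = 210
167 ^  55 = 144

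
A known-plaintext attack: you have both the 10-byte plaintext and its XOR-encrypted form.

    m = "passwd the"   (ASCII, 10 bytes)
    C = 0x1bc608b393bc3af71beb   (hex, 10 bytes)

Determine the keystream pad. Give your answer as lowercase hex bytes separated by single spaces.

6b a7 7b c0 e4 d8 1a 83 73 8e

Since C = m ⊕ pad, XORing both sides with m gives pad = m ⊕ C.
byte 0: 112 xor  27 = 107
byte 1:  97 xor 198 = 167
byte 2: 115 xor   8 = 123
byte 3: 115 xor 179 = 192
byte 4: 119 xor 147 = 228
byte 5: 100 xor 188 = 216
byte 6:  32 xor  58 =  26
byte 7: 116 xor 247 = 131
byte 8: 104 xor  27 = 115
byte 9: 101 xor 235 = 142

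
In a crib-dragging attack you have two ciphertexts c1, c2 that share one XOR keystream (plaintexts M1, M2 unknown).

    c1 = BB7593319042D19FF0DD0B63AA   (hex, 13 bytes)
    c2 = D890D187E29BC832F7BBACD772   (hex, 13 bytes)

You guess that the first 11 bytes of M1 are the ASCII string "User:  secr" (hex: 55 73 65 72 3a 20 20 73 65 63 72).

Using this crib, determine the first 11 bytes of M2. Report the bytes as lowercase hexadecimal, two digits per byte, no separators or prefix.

369627c448f939de6205d5

First, c1 ⊕ c2 = (M1 ⊕ K) ⊕ (M2 ⊕ K) = M1 ⊕ M2, so the key drops out. Then M2 = (M1 ⊕ M2) ⊕ M1 over the first 11 bytes.
byte 0: (bb ^ d8) ^ 55 = 63 ^ 55 = 36
byte 1: (75 ^ 90) ^ 73 = e5 ^ 73 = 96
byte 2: (93 ^ d1) ^ 65 = 42 ^ 65 = 27
byte 3: (31 ^ 87) ^ 72 = b6 ^ 72 = c4
byte 4: (90 ^ e2) ^ 3a = 72 ^ 3a = 48
byte 5: (42 ^ 9b) ^ 20 = d9 ^ 20 = f9
byte 6: (d1 ^ c8) ^ 20 = 19 ^ 20 = 39
byte 7: (9f ^ 32) ^ 73 = ad ^ 73 = de
byte 8: (f0 ^ f7) ^ 65 = 07 ^ 65 = 62
byte 9: (dd ^ bb) ^ 63 = 66 ^ 63 = 05
byte 10: (0b ^ ac) ^ 72 = a7 ^ 72 = d5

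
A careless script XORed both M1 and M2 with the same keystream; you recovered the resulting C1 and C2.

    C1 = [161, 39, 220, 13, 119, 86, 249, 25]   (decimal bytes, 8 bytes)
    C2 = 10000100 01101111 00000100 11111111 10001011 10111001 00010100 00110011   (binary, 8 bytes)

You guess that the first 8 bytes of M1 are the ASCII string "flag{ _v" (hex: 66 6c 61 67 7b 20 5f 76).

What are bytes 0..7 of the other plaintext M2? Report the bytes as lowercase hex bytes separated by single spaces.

First, C1 ⊕ C2 = (M1 ⊕ K) ⊕ (M2 ⊕ K) = M1 ⊕ M2, so the key drops out. Then M2 = (M1 ⊕ M2) ⊕ M1 over the first 8 bytes.
byte 0: (a1 ⊕ 84) ⊕ 66 = 25 ⊕ 66 = 43
byte 1: (27 ⊕ 6f) ⊕ 6c = 48 ⊕ 6c = 24
byte 2: (dc ⊕ 04) ⊕ 61 = d8 ⊕ 61 = b9
byte 3: (0d ⊕ ff) ⊕ 67 = f2 ⊕ 67 = 95
byte 4: (77 ⊕ 8b) ⊕ 7b = fc ⊕ 7b = 87
byte 5: (56 ⊕ b9) ⊕ 20 = ef ⊕ 20 = cf
byte 6: (f9 ⊕ 14) ⊕ 5f = ed ⊕ 5f = b2
byte 7: (19 ⊕ 33) ⊕ 76 = 2a ⊕ 76 = 5c

43 24 b9 95 87 cf b2 5c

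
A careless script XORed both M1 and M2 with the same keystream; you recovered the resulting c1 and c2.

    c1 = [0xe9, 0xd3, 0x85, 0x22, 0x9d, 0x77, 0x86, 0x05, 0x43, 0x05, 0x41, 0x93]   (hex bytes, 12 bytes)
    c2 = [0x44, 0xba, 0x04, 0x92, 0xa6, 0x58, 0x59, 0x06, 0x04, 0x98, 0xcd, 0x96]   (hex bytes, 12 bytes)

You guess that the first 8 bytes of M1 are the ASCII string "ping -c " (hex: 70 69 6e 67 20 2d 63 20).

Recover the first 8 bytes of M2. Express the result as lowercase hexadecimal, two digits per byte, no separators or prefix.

First, c1 ⊕ c2 = (M1 ⊕ K) ⊕ (M2 ⊕ K) = M1 ⊕ M2, so the key drops out. Then M2 = (M1 ⊕ M2) ⊕ M1 over the first 8 bytes.
byte 0: (e9 xor 44) xor 70 = ad xor 70 = dd
byte 1: (d3 xor ba) xor 69 = 69 xor 69 = 00
byte 2: (85 xor 04) xor 6e = 81 xor 6e = ef
byte 3: (22 xor 92) xor 67 = b0 xor 67 = d7
byte 4: (9d xor a6) xor 20 = 3b xor 20 = 1b
byte 5: (77 xor 58) xor 2d = 2f xor 2d = 02
byte 6: (86 xor 59) xor 63 = df xor 63 = bc
byte 7: (05 xor 06) xor 20 = 03 xor 20 = 23

dd00efd71b02bc23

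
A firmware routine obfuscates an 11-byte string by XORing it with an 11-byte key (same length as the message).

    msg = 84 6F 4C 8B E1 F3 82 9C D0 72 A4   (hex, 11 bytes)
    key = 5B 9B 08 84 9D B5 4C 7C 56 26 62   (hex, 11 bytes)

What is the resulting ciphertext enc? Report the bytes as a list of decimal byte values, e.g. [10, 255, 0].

[223, 244, 68, 15, 124, 70, 206, 224, 134, 84, 198]

132 xor  91 = 223
111 xor 155 = 244
 76 xor   8 =  68
139 xor 132 =  15
225 xor 157 = 124
243 xor 181 =  70
130 xor  76 = 206
156 xor 124 = 224
208 xor  86 = 134
114 xor  38 =  84
164 xor  98 = 198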